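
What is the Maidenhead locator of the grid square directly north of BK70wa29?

Latitude extended square 9; +1 → 10, wraps to 0, carry into subsquare.
Latitude subsquare a = 0; +1 → 1 = b.
The longitude characters are unchanged.

BK70wb20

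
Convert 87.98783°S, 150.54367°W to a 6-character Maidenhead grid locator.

BA42ra

Shift to the Maidenhead origin (180°W, 90°S): lon 29.4563, lat 2.0122.
Field: lon ⌊29.4563/20⌋ = 1 → B; lat ⌊2.0122/10⌋ = 0 → A.
Square: lon ⌊9.4563/2⌋ = 4; lat ⌊2.0122/1⌋ = 2.
Subsquare: lon ⌊1.4563/0.0833333⌋ = 17 → r; lat ⌊0.0122/0.0416667⌋ = 0 → a.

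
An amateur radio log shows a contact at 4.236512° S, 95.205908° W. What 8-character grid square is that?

EI25js53

Shift to the Maidenhead origin (180°W, 90°S): lon 84.79409, lat 85.76349.
Field: 84.79409/20 → 4 → E, 85.76349/10 → 8 → I; chars EI.
Square: 4.79409/2 → 2, 5.76349/1 → 5; chars 25.
Subsquare: 0.79409/0.0833333 → 9 → j, 0.76349/0.0416667 → 18 → s; chars js.
Extended square: 0.04409/0.00833333 → 5, 0.01349/0.00416667 → 3; chars 53.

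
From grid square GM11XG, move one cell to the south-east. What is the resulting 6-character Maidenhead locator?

Longitude subsquare x = 23; +1 → 24, wraps to 0 = a, carry into square.
Longitude square 1; +1 → 2.
Latitude subsquare g = 6; −1 → 5 = f.

GM21af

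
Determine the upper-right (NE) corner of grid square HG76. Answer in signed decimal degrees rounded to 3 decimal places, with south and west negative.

Field H=7, G=6: +7·20° lon, +6·10° lat → SW at lon -40°, lat -30°.
Square 7, 6: +7·2° lon, +6·1° lat → SW at lon -26°, lat -24°.
Cell spans 2° lon × 1° lat. NE corner is SW corner plus one full cell.
latitude -23.000, longitude -24.000.

-23.000, -24.000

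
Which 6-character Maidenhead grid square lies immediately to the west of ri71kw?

Longitude subsquare k = 10; −1 → 9 = j.
The latitude characters are unchanged.

RI71jw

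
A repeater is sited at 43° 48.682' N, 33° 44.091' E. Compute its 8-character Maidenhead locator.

Add 180° to longitude and 90° to latitude: 213.73485, 133.81137.
Field (20°×10°, letters A–R): lon ⌊213.73485/20⌋ = 10 → K; lat ⌊133.81137/10⌋ = 13 → N.
Square (2°×1°, digits 0–9): lon ⌊13.73485/2⌋ = 6; lat ⌊3.81137/1⌋ = 3.
Subsquare (5′×2.5′, letters a–x): lon ⌊1.73485/0.0833333⌋ = 20 → u; lat ⌊0.81137/0.0416667⌋ = 19 → t.
Extended square (30″×15″, digits 0–9): lon ⌊0.06818/0.00833333⌋ = 8; lat ⌊0.01970/0.00416667⌋ = 4.

KN63ut84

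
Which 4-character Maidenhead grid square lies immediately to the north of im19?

Latitude square 9; +1 → 10, wraps to 0, carry into field.
Latitude field M = 12; +1 → 13 = N.
The longitude characters are unchanged.

IN10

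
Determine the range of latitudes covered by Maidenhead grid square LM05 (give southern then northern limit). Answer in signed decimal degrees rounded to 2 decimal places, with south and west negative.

35.00, 36.00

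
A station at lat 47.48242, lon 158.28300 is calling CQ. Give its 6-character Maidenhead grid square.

QN97dl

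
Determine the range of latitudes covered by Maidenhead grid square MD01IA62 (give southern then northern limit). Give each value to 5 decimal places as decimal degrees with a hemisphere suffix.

Field M=12, D=3: +12·20° lon, +3·10° lat → SW at lon 60°, lat -60°.
Square 0, 1: +0·2° lon, +1·1° lat → SW at lon 60°, lat -59°.
Subsquare i=8, a=0: +8·0.0833333° lon, +0·0.0416667° lat → SW at lon 60.6667°, lat -59°.
Extended square 6, 2: +6·0.00833333° lon, +2·0.00416667° lat → SW at lon 60.7167°, lat -58.9917°.
Cell spans 0.00833333° lon × 0.00416667° lat.
south 58.99167° S, north 58.98750° S.

58.99167° S, 58.98750° S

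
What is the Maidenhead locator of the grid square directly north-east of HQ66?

HQ77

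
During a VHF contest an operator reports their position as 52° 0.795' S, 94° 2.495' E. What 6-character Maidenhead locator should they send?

ND77ax

Shift to the Maidenhead origin (180°W, 90°S): lon 274.0416, lat 37.9868.
Field: lon ⌊274.0416/20⌋ = 13 → N; lat ⌊37.9868/10⌋ = 3 → D.
Square: lon ⌊14.0416/2⌋ = 7; lat ⌊7.9868/1⌋ = 7.
Subsquare: lon ⌊0.0416/0.0833333⌋ = 0 → a; lat ⌊0.9868/0.0416667⌋ = 23 → x.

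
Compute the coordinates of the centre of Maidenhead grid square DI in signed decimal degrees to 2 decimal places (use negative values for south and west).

-5.00, -110.00

Field D=3, I=8: +3·20° lon, +8·10° lat → SW at lon -120°, lat -10°.
Cell spans 20° lon × 10° lat. Centre is SW corner plus half of each.
latitude -5.00, longitude -110.00.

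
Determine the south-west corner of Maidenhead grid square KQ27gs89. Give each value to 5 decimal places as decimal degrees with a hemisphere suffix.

77.78750° N, 24.56667° E

Field K=10, Q=16: +10·20° lon, +16·10° lat → SW at lon 20°, lat 70°.
Square 2, 7: +2·2° lon, +7·1° lat → SW at lon 24°, lat 77°.
Subsquare g=6, s=18: +6·0.0833333° lon, +18·0.0416667° lat → SW at lon 24.5°, lat 77.75°.
Extended square 8, 9: +8·0.00833333° lon, +9·0.00416667° lat → SW at lon 24.5667°, lat 77.7875°.
latitude 77.78750° N, longitude 24.56667° E.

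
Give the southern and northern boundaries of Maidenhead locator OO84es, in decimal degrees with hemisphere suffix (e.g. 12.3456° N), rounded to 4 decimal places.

54.7500° N, 54.7917° N

Field O=14, O=14: +14·20° lon, +14·10° lat → SW at lon 100°, lat 50°.
Square 8, 4: +8·2° lon, +4·1° lat → SW at lon 116°, lat 54°.
Subsquare e=4, s=18: +4·0.0833333° lon, +18·0.0416667° lat → SW at lon 116.333°, lat 54.75°.
Cell spans 0.0833333° lon × 0.0416667° lat.
south 54.7500° N, north 54.7917° N.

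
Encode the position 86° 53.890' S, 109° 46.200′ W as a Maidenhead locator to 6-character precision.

DA53cc

Offset from 180°W / 90°S: lon 70.2300°, lat 3.1018°.
Field: lon ⌊70.2300/20⌋ = 3 → D; lat ⌊3.1018/10⌋ = 0 → A.
Square: lon ⌊10.2300/2⌋ = 5; lat ⌊3.1018/1⌋ = 3.
Subsquare: lon ⌊0.2300/0.0833333⌋ = 2 → c; lat ⌊0.1018/0.0416667⌋ = 2 → c.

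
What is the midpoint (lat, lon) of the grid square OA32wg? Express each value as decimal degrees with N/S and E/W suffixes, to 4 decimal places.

87.7292° S, 107.8750° E

Field O=14, A=0: +14·20° lon, +0·10° lat → SW at lon 100°, lat -90°.
Square 3, 2: +3·2° lon, +2·1° lat → SW at lon 106°, lat -88°.
Subsquare w=22, g=6: +22·0.0833333° lon, +6·0.0416667° lat → SW at lon 107.833°, lat -87.75°.
Cell spans 0.0833333° lon × 0.0416667° lat. Centre is SW corner plus half of each.
latitude 87.7292° S, longitude 107.8750° E.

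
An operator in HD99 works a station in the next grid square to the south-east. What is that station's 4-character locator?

Longitude square 9; +1 → 10, wraps to 0, carry into field.
Longitude field H = 7; +1 → 8 = I.
Latitude square 9; −1 → 8.

ID08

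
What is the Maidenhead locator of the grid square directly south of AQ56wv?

AQ56wu

Latitude subsquare v = 21; −1 → 20 = u.
The longitude characters are unchanged.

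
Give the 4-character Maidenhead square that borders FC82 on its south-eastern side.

Longitude square 8; +1 → 9.
Latitude square 2; −1 → 1.

FC91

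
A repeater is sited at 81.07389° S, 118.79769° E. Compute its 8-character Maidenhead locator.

OA98jw52

Offset from 180°W / 90°S: lon 298.79769°, lat 8.92611°.
Field: lon ⌊298.79769/20⌋ = 14 → O; lat ⌊8.92611/10⌋ = 0 → A.
Square: lon ⌊18.79769/2⌋ = 9; lat ⌊8.92611/1⌋ = 8.
Subsquare: lon ⌊0.79769/0.0833333⌋ = 9 → j; lat ⌊0.92611/0.0416667⌋ = 22 → w.
Extended square: lon ⌊0.04769/0.00833333⌋ = 5; lat ⌊0.00944/0.00416667⌋ = 2.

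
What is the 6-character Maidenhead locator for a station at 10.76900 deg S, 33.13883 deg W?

Shift to the Maidenhead origin (180°W, 90°S): lon 146.8612, lat 79.2310.
Field: lon ⌊146.8612/20⌋ = 7 → H; lat ⌊79.2310/10⌋ = 7 → H.
Square: lon ⌊6.8612/2⌋ = 3; lat ⌊9.2310/1⌋ = 9.
Subsquare: lon ⌊0.8612/0.0833333⌋ = 10 → k; lat ⌊0.2310/0.0416667⌋ = 5 → f.

HH39kf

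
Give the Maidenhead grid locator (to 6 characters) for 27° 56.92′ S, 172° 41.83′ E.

Offset from 180°W / 90°S: lon 352.6972°, lat 62.0513°.
Field (20°×10°, letters A–R): lon ⌊352.6972/20⌋ = 17 → R; lat ⌊62.0513/10⌋ = 6 → G.
Square (2°×1°, digits 0–9): lon ⌊12.6972/2⌋ = 6; lat ⌊2.0513/1⌋ = 2.
Subsquare (5′×2.5′, letters a–x): lon ⌊0.6972/0.0833333⌋ = 8 → i; lat ⌊0.0513/0.0416667⌋ = 1 → b.

RG62ib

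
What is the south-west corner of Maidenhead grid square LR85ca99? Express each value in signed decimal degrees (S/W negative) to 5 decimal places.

85.03750, 56.24167

Field L=11, R=17: +11·20° lon, +17·10° lat → SW at lon 40°, lat 80°.
Square 8, 5: +8·2° lon, +5·1° lat → SW at lon 56°, lat 85°.
Subsquare c=2, a=0: +2·0.0833333° lon, +0·0.0416667° lat → SW at lon 56.1667°, lat 85°.
Extended square 9, 9: +9·0.00833333° lon, +9·0.00416667° lat → SW at lon 56.2417°, lat 85.0375°.
latitude 85.03750, longitude 56.24167.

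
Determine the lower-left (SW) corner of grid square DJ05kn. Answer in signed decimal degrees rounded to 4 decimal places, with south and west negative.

5.5417, -119.1667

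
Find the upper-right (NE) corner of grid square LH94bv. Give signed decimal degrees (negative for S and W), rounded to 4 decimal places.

-15.0833, 58.1667

Field L=11, H=7: +11·20° lon, +7·10° lat → SW at lon 40°, lat -20°.
Square 9, 4: +9·2° lon, +4·1° lat → SW at lon 58°, lat -16°.
Subsquare b=1, v=21: +1·0.0833333° lon, +21·0.0416667° lat → SW at lon 58.0833°, lat -15.125°.
Cell spans 0.0833333° lon × 0.0416667° lat. NE corner is SW corner plus one full cell.
latitude -15.0833, longitude 58.1667.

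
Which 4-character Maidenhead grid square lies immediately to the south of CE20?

CD29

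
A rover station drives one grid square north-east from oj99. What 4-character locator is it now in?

Longitude square 9; +1 → 10, wraps to 0, carry into field.
Longitude field O = 14; +1 → 15 = P.
Latitude square 9; +1 → 10, wraps to 0, carry into field.
Latitude field J = 9; +1 → 10 = K.

PK00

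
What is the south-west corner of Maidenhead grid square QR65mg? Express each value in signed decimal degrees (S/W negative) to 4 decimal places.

85.2500, 153.0000

Field Q=16, R=17: +16·20° lon, +17·10° lat → SW at lon 140°, lat 80°.
Square 6, 5: +6·2° lon, +5·1° lat → SW at lon 152°, lat 85°.
Subsquare m=12, g=6: +12·0.0833333° lon, +6·0.0416667° lat → SW at lon 153°, lat 85.25°.
latitude 85.2500, longitude 153.0000.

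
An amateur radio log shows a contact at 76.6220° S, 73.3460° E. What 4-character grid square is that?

Shift to the Maidenhead origin (180°W, 90°S): lon 253.35, lat 13.38.
Field: lon ⌊253.35/20⌋ = 12 → M; lat ⌊13.38/10⌋ = 1 → B.
Square: lon ⌊13.35/2⌋ = 6; lat ⌊3.38/1⌋ = 3.

MB63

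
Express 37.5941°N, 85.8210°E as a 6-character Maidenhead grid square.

NM27vo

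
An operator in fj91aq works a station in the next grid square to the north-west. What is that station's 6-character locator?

FJ81xr

Longitude subsquare a = 0; −1 → -1, wraps to 23 = x, carry into square.
Longitude square 9; −1 → 8.
Latitude subsquare q = 16; +1 → 17 = r.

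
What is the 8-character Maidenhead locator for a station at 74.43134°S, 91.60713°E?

Shift to the Maidenhead origin (180°W, 90°S): lon 271.60713, lat 15.56866.
Field: lon ⌊271.60713/20⌋ = 13 → N; lat ⌊15.56866/10⌋ = 1 → B.
Square: lon ⌊11.60713/2⌋ = 5; lat ⌊5.56866/1⌋ = 5.
Subsquare: lon ⌊1.60713/0.0833333⌋ = 19 → t; lat ⌊0.56866/0.0416667⌋ = 13 → n.
Extended square: lon ⌊0.02380/0.00833333⌋ = 2; lat ⌊0.02699/0.00416667⌋ = 6.

NB55tn26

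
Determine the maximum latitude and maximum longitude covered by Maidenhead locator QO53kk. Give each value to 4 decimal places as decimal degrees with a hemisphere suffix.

Field Q=16, O=14: +16·20° lon, +14·10° lat → SW at lon 140°, lat 50°.
Square 5, 3: +5·2° lon, +3·1° lat → SW at lon 150°, lat 53°.
Subsquare k=10, k=10: +10·0.0833333° lon, +10·0.0416667° lat → SW at lon 150.833°, lat 53.4167°.
Cell spans 0.0833333° lon × 0.0416667° lat. NE corner is SW corner plus one full cell.
latitude 53.4583° N, longitude 150.9167° E.

53.4583° N, 150.9167° E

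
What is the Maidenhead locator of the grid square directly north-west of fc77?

Longitude square 7; −1 → 6.
Latitude square 7; +1 → 8.

FC68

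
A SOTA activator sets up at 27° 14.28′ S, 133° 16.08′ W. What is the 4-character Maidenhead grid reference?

Add 180° to longitude and 90° to latitude: 46.73, 62.76.
Field (20°×10°, letters A–R): 46.73/20 → 2 → C, 62.76/10 → 6 → G; chars CG.
Square (2°×1°, digits 0–9): 6.73/2 → 3, 2.76/1 → 2; chars 32.

CG32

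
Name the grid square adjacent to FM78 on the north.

FM79

Latitude square 8; +1 → 9.
The longitude characters are unchanged.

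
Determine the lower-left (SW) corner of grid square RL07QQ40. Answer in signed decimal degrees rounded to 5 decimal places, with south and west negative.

27.66667, 161.36667

Field R=17, L=11: +17·20° lon, +11·10° lat → SW at lon 160°, lat 20°.
Square 0, 7: +0·2° lon, +7·1° lat → SW at lon 160°, lat 27°.
Subsquare q=16, q=16: +16·0.0833333° lon, +16·0.0416667° lat → SW at lon 161.333°, lat 27.6667°.
Extended square 4, 0: +4·0.00833333° lon, +0·0.00416667° lat → SW at lon 161.367°, lat 27.6667°.
latitude 27.66667, longitude 161.36667.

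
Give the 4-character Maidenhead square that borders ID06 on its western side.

HD96

Longitude square 0; −1 → -1, wraps to 9, carry into field.
Longitude field I = 8; −1 → 7 = H.
The latitude characters are unchanged.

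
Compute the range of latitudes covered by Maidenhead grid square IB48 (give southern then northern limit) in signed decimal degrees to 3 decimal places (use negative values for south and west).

-72.000, -71.000

Field I=8, B=1: +8·20° lon, +1·10° lat → SW at lon -20°, lat -80°.
Square 4, 8: +4·2° lon, +8·1° lat → SW at lon -12°, lat -72°.
Cell spans 2° lon × 1° lat.
south -72.000, north -71.000.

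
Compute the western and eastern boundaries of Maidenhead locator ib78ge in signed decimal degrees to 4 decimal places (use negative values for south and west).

-5.5000, -5.4167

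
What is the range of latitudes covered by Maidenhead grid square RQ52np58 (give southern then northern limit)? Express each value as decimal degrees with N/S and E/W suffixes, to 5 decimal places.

72.65833° N, 72.66250° N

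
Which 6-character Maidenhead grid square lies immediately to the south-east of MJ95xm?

NJ05al

Longitude subsquare x = 23; +1 → 24, wraps to 0 = a, carry into square.
Longitude square 9; +1 → 10, wraps to 0, carry into field.
Longitude field M = 12; +1 → 13 = N.
Latitude subsquare m = 12; −1 → 11 = l.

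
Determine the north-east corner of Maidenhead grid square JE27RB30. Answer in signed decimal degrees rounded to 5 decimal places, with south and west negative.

-42.95417, 5.45000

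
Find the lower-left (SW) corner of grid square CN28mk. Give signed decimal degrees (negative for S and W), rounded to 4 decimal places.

48.4167, -135.0000

Field C=2, N=13: +2·20° lon, +13·10° lat → SW at lon -140°, lat 40°.
Square 2, 8: +2·2° lon, +8·1° lat → SW at lon -136°, lat 48°.
Subsquare m=12, k=10: +12·0.0833333° lon, +10·0.0416667° lat → SW at lon -135°, lat 48.4167°.
latitude 48.4167, longitude -135.0000.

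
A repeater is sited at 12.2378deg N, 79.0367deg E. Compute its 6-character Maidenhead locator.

MK92mf

Add 180° to longitude and 90° to latitude: 259.0367, 102.2378.
Field: 259.0367/20 → 12 → M, 102.2378/10 → 10 → K; chars MK.
Square: 19.0367/2 → 9, 2.2378/1 → 2; chars 92.
Subsquare: 1.0367/0.0833333 → 12 → m, 0.2378/0.0416667 → 5 → f; chars mf.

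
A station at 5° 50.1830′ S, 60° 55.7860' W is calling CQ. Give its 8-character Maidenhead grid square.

Shift to the Maidenhead origin (180°W, 90°S): lon 119.07023, lat 84.16362.
Field (20°×10°, letters A–R): lon ⌊119.07023/20⌋ = 5 → F; lat ⌊84.16362/10⌋ = 8 → I.
Square (2°×1°, digits 0–9): lon ⌊19.07023/2⌋ = 9; lat ⌊4.16362/1⌋ = 4.
Subsquare (5′×2.5′, letters a–x): lon ⌊1.07023/0.0833333⌋ = 12 → m; lat ⌊0.16362/0.0416667⌋ = 3 → d.
Extended square (30″×15″, digits 0–9): lon ⌊0.07023/0.00833333⌋ = 8; lat ⌊0.03862/0.00416667⌋ = 9.

FI94md89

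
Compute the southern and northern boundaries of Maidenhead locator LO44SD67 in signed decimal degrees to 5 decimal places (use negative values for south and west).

54.15417, 54.15833

Field L=11, O=14: +11·20° lon, +14·10° lat → SW at lon 40°, lat 50°.
Square 4, 4: +4·2° lon, +4·1° lat → SW at lon 48°, lat 54°.
Subsquare s=18, d=3: +18·0.0833333° lon, +3·0.0416667° lat → SW at lon 49.5°, lat 54.125°.
Extended square 6, 7: +6·0.00833333° lon, +7·0.00416667° lat → SW at lon 49.55°, lat 54.1542°.
Cell spans 0.00833333° lon × 0.00416667° lat.
south 54.15417, north 54.15833.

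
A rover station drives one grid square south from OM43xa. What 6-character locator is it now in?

OM42xx

Latitude subsquare a = 0; −1 → -1, wraps to 23 = x, carry into square.
Latitude square 3; −1 → 2.
The longitude characters are unchanged.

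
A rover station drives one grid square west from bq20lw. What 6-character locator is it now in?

BQ20kw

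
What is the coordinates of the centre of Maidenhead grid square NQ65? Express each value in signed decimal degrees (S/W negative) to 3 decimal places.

75.500, 93.000

Field N=13, Q=16: +13·20° lon, +16·10° lat → SW at lon 80°, lat 70°.
Square 6, 5: +6·2° lon, +5·1° lat → SW at lon 92°, lat 75°.
Cell spans 2° lon × 1° lat. Centre is SW corner plus half of each.
latitude 75.500, longitude 93.000.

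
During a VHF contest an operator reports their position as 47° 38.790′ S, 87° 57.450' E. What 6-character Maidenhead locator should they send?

Offset from 180°W / 90°S: lon 267.9575°, lat 42.3535°.
Field: lon ⌊267.9575/20⌋ = 13 → N; lat ⌊42.3535/10⌋ = 4 → E.
Square: lon ⌊7.9575/2⌋ = 3; lat ⌊2.3535/1⌋ = 2.
Subsquare: lon ⌊1.9575/0.0833333⌋ = 23 → x; lat ⌊0.3535/0.0416667⌋ = 8 → i.

NE32xi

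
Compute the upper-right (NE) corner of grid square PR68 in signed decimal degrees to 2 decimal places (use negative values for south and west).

89.00, 134.00

Field P=15, R=17: +15·20° lon, +17·10° lat → SW at lon 120°, lat 80°.
Square 6, 8: +6·2° lon, +8·1° lat → SW at lon 132°, lat 88°.
Cell spans 2° lon × 1° lat. NE corner is SW corner plus one full cell.
latitude 89.00, longitude 134.00.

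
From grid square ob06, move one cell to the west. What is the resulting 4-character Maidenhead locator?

Longitude square 0; −1 → -1, wraps to 9, carry into field.
Longitude field O = 14; −1 → 13 = N.
The latitude characters are unchanged.

NB96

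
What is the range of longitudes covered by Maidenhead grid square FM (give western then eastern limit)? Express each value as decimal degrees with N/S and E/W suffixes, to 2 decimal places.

80.00° W, 60.00° W

Field F=5, M=12: +5·20° lon, +12·10° lat → SW at lon -80°, lat 30°.
Cell spans 20° lon × 10° lat.
west 80.00° W, east 60.00° W.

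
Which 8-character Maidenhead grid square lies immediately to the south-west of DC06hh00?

DC06gg99

Longitude extended square 0; −1 → -1, wraps to 9, carry into subsquare.
Longitude subsquare h = 7; −1 → 6 = g.
Latitude extended square 0; −1 → -1, wraps to 9, carry into subsquare.
Latitude subsquare h = 7; −1 → 6 = g.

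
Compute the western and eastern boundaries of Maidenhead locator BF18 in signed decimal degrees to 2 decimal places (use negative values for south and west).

Field B=1, F=5: +1·20° lon, +5·10° lat → SW at lon -160°, lat -40°.
Square 1, 8: +1·2° lon, +8·1° lat → SW at lon -158°, lat -32°.
Cell spans 2° lon × 1° lat.
west -158.00, east -156.00.

-158.00, -156.00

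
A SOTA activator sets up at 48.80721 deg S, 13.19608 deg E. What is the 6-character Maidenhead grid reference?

JE61oe

Offset from 180°W / 90°S: lon 193.1961°, lat 41.1928°.
Field: 193.1961/20 → 9 → J, 41.1928/10 → 4 → E; chars JE.
Square: 13.1961/2 → 6, 1.1928/1 → 1; chars 61.
Subsquare: 1.1961/0.0833333 → 14 → o, 0.1928/0.0416667 → 4 → e; chars oe.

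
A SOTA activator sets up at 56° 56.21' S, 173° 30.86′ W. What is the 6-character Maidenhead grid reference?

AD33fb

Offset from 180°W / 90°S: lon 6.4857°, lat 33.0632°.
Field: 6.4857/20 → 0 → A, 33.0632/10 → 3 → D; chars AD.
Square: 6.4857/2 → 3, 3.0632/1 → 3; chars 33.
Subsquare: 0.4857/0.0833333 → 5 → f, 0.0632/0.0416667 → 1 → b; chars fb.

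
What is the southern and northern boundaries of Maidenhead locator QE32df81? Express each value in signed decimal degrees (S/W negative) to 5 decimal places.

-47.78750, -47.78333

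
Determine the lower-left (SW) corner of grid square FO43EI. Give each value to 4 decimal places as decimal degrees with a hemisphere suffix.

Field F=5, O=14: +5·20° lon, +14·10° lat → SW at lon -80°, lat 50°.
Square 4, 3: +4·2° lon, +3·1° lat → SW at lon -72°, lat 53°.
Subsquare e=4, i=8: +4·0.0833333° lon, +8·0.0416667° lat → SW at lon -71.6667°, lat 53.3333°.
latitude 53.3333° N, longitude 71.6667° W.

53.3333° N, 71.6667° W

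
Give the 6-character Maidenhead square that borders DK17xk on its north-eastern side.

Longitude subsquare x = 23; +1 → 24, wraps to 0 = a, carry into square.
Longitude square 1; +1 → 2.
Latitude subsquare k = 10; +1 → 11 = l.

DK27al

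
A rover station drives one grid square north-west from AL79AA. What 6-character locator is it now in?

AL69xb

Longitude subsquare a = 0; −1 → -1, wraps to 23 = x, carry into square.
Longitude square 7; −1 → 6.
Latitude subsquare a = 0; +1 → 1 = b.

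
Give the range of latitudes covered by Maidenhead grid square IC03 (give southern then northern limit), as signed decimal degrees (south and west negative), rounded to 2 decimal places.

-67.00, -66.00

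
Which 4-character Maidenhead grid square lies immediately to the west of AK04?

Longitude square 0; −1 → -1, wraps to 9, carry into field.
Longitude field A = 0; −1 → -1, wraps to 17 = R, wrapping around the antimeridian.
The latitude characters are unchanged.

RK94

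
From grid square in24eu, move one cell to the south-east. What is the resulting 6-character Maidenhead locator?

IN24ft

Longitude subsquare e = 4; +1 → 5 = f.
Latitude subsquare u = 20; −1 → 19 = t.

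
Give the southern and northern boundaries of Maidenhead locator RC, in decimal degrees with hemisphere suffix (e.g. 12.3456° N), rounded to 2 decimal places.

Field R=17, C=2: +17·20° lon, +2·10° lat → SW at lon 160°, lat -70°.
Cell spans 20° lon × 10° lat.
south 70.00° S, north 60.00° S.

70.00° S, 60.00° S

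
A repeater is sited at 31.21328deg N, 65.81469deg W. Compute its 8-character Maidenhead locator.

FM71cf21

Offset from 180°W / 90°S: lon 114.18531°, lat 121.21328°.
Field: lon ⌊114.18531/20⌋ = 5 → F; lat ⌊121.21328/10⌋ = 12 → M.
Square: lon ⌊14.18531/2⌋ = 7; lat ⌊1.21328/1⌋ = 1.
Subsquare: lon ⌊0.18531/0.0833333⌋ = 2 → c; lat ⌊0.21328/0.0416667⌋ = 5 → f.
Extended square: lon ⌊0.01864/0.00833333⌋ = 2; lat ⌊0.00495/0.00416667⌋ = 1.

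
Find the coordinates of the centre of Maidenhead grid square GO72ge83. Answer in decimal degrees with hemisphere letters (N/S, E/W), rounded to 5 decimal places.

52.18125° N, 45.42917° W

Field G=6, O=14: +6·20° lon, +14·10° lat → SW at lon -60°, lat 50°.
Square 7, 2: +7·2° lon, +2·1° lat → SW at lon -46°, lat 52°.
Subsquare g=6, e=4: +6·0.0833333° lon, +4·0.0416667° lat → SW at lon -45.5°, lat 52.1667°.
Extended square 8, 3: +8·0.00833333° lon, +3·0.00416667° lat → SW at lon -45.4333°, lat 52.1792°.
Cell spans 0.00833333° lon × 0.00416667° lat. Centre is SW corner plus half of each.
latitude 52.18125° N, longitude 45.42917° W.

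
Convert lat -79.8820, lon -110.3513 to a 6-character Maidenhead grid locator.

DB40tc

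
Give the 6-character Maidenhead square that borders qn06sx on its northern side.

QN07sa

Latitude subsquare x = 23; +1 → 24, wraps to 0 = a, carry into square.
Latitude square 6; +1 → 7.
The longitude characters are unchanged.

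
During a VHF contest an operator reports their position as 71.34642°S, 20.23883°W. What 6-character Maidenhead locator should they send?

HB98vp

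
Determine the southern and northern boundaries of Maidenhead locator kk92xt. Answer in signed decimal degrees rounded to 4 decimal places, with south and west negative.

12.7917, 12.8333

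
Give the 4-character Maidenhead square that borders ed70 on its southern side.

EC79

Latitude square 0; −1 → -1, wraps to 9, carry into field.
Latitude field D = 3; −1 → 2 = C.
The longitude characters are unchanged.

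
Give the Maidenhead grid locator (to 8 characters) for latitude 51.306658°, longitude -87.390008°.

Add 180° to longitude and 90° to latitude: 92.60999, 141.30666.
Field: 92.60999/20 → 4 → E, 141.30666/10 → 14 → O; chars EO.
Square: 12.60999/2 → 6, 1.30666/1 → 1; chars 61.
Subsquare: 0.60999/0.0833333 → 7 → h, 0.30666/0.0416667 → 7 → h; chars hh.
Extended square: 0.02666/0.00833333 → 3, 0.01499/0.00416667 → 3; chars 33.

EO61hh33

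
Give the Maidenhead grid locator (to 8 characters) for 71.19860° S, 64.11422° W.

Add 180° to longitude and 90° to latitude: 115.88578, 18.80140.
Field: lon ⌊115.88578/20⌋ = 5 → F; lat ⌊18.80140/10⌋ = 1 → B.
Square: lon ⌊15.88578/2⌋ = 7; lat ⌊8.80140/1⌋ = 8.
Subsquare: lon ⌊1.88578/0.0833333⌋ = 22 → w; lat ⌊0.80140/0.0416667⌋ = 19 → t.
Extended square: lon ⌊0.05245/0.00833333⌋ = 6; lat ⌊0.00973/0.00416667⌋ = 2.

FB78wt62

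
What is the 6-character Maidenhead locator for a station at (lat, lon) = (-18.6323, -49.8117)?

GH51ci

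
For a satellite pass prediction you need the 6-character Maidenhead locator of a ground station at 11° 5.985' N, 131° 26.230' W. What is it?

CK41gc

Add 180° to longitude and 90° to latitude: 48.5628, 101.0998.
Field: lon ⌊48.5628/20⌋ = 2 → C; lat ⌊101.0998/10⌋ = 10 → K.
Square: lon ⌊8.5628/2⌋ = 4; lat ⌊1.0998/1⌋ = 1.
Subsquare: lon ⌊0.5628/0.0833333⌋ = 6 → g; lat ⌊0.0998/0.0416667⌋ = 2 → c.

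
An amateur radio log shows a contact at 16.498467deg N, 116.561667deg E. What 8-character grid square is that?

OK86gl79

Add 180° to longitude and 90° to latitude: 296.56167, 106.49847.
Field (20°×10°, letters A–R): 296.56167/20 → 14 → O, 106.49847/10 → 10 → K; chars OK.
Square (2°×1°, digits 0–9): 16.56167/2 → 8, 6.49847/1 → 6; chars 86.
Subsquare (5′×2.5′, letters a–x): 0.56167/0.0833333 → 6 → g, 0.49847/0.0416667 → 11 → l; chars gl.
Extended square (30″×15″, digits 0–9): 0.06167/0.00833333 → 7, 0.04013/0.00416667 → 9; chars 79.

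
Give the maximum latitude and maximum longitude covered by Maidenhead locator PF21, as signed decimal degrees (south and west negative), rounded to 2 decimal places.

Field P=15, F=5: +15·20° lon, +5·10° lat → SW at lon 120°, lat -40°.
Square 2, 1: +2·2° lon, +1·1° lat → SW at lon 124°, lat -39°.
Cell spans 2° lon × 1° lat. NE corner is SW corner plus one full cell.
latitude -38.00, longitude 126.00.

-38.00, 126.00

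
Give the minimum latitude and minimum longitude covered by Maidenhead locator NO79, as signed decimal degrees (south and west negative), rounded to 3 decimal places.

Field N=13, O=14: +13·20° lon, +14·10° lat → SW at lon 80°, lat 50°.
Square 7, 9: +7·2° lon, +9·1° lat → SW at lon 94°, lat 59°.
latitude 59.000, longitude 94.000.

59.000, 94.000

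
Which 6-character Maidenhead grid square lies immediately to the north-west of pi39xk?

Longitude subsquare x = 23; −1 → 22 = w.
Latitude subsquare k = 10; +1 → 11 = l.

PI39wl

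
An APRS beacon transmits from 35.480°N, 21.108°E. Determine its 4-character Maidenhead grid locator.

Shift to the Maidenhead origin (180°W, 90°S): lon 201.11, lat 125.48.
Field: 201.11/20 → 10 → K, 125.48/10 → 12 → M; chars KM.
Square: 1.11/2 → 0, 5.48/1 → 5; chars 05.

KM05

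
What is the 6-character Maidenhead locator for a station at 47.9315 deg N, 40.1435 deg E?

LN07bw

Add 180° to longitude and 90° to latitude: 220.1435, 137.9315.
Field (20°×10°, letters A–R): lon ⌊220.1435/20⌋ = 11 → L; lat ⌊137.9315/10⌋ = 13 → N.
Square (2°×1°, digits 0–9): lon ⌊0.1435/2⌋ = 0; lat ⌊7.9315/1⌋ = 7.
Subsquare (5′×2.5′, letters a–x): lon ⌊0.1435/0.0833333⌋ = 1 → b; lat ⌊0.9315/0.0416667⌋ = 22 → w.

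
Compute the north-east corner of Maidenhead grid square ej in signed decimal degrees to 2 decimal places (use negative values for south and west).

10.00, -80.00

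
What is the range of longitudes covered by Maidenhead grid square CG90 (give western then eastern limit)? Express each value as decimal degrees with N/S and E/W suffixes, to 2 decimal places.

122.00° W, 120.00° W

Field C=2, G=6: +2·20° lon, +6·10° lat → SW at lon -140°, lat -30°.
Square 9, 0: +9·2° lon, +0·1° lat → SW at lon -122°, lat -30°.
Cell spans 2° lon × 1° lat.
west 122.00° W, east 120.00° W.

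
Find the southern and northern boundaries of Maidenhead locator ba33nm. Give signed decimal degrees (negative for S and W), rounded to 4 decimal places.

Field B=1, A=0: +1·20° lon, +0·10° lat → SW at lon -160°, lat -90°.
Square 3, 3: +3·2° lon, +3·1° lat → SW at lon -154°, lat -87°.
Subsquare n=13, m=12: +13·0.0833333° lon, +12·0.0416667° lat → SW at lon -152.917°, lat -86.5°.
Cell spans 0.0833333° lon × 0.0416667° lat.
south -86.5000, north -86.4583.

-86.5000, -86.4583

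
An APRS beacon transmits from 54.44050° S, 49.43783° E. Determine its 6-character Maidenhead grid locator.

LD45rn

Shift to the Maidenhead origin (180°W, 90°S): lon 229.4378, lat 35.5595.
Field (20°×10°, letters A–R): 229.4378/20 → 11 → L, 35.5595/10 → 3 → D; chars LD.
Square (2°×1°, digits 0–9): 9.4378/2 → 4, 5.5595/1 → 5; chars 45.
Subsquare (5′×2.5′, letters a–x): 1.4378/0.0833333 → 17 → r, 0.5595/0.0416667 → 13 → n; chars rn.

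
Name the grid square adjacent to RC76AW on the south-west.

Longitude subsquare a = 0; −1 → -1, wraps to 23 = x, carry into square.
Longitude square 7; −1 → 6.
Latitude subsquare w = 22; −1 → 21 = v.

RC66xv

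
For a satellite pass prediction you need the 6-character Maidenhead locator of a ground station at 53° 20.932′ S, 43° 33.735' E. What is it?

Offset from 180°W / 90°S: lon 223.5623°, lat 36.6511°.
Field: lon ⌊223.5623/20⌋ = 11 → L; lat ⌊36.6511/10⌋ = 3 → D.
Square: lon ⌊3.5623/2⌋ = 1; lat ⌊6.6511/1⌋ = 6.
Subsquare: lon ⌊1.5623/0.0833333⌋ = 18 → s; lat ⌊0.6511/0.0416667⌋ = 15 → p.

LD16sp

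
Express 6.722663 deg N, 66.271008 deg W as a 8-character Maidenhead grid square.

FJ66ur73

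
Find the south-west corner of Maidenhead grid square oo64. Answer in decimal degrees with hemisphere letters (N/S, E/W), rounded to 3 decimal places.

Field O=14, O=14: +14·20° lon, +14·10° lat → SW at lon 100°, lat 50°.
Square 6, 4: +6·2° lon, +4·1° lat → SW at lon 112°, lat 54°.
latitude 54.000° N, longitude 112.000° E.

54.000° N, 112.000° E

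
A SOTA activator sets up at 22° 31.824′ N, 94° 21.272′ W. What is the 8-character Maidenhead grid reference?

EL22tm77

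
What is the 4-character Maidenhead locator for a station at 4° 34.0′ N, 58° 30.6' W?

GJ04

Offset from 180°W / 90°S: lon 121.49°, lat 94.57°.
Field: lon ⌊121.49/20⌋ = 6 → G; lat ⌊94.57/10⌋ = 9 → J.
Square: lon ⌊1.49/2⌋ = 0; lat ⌊4.57/1⌋ = 4.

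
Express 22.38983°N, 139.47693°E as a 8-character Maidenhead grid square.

PL92rj73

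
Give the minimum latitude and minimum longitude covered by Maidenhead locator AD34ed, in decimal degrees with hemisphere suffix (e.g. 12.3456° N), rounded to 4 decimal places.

55.8750° S, 173.6667° W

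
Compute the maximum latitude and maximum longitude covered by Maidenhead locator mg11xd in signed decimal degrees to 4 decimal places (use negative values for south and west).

-28.8333, 64.0000

Field M=12, G=6: +12·20° lon, +6·10° lat → SW at lon 60°, lat -30°.
Square 1, 1: +1·2° lon, +1·1° lat → SW at lon 62°, lat -29°.
Subsquare x=23, d=3: +23·0.0833333° lon, +3·0.0416667° lat → SW at lon 63.9167°, lat -28.875°.
Cell spans 0.0833333° lon × 0.0416667° lat. NE corner is SW corner plus one full cell.
latitude -28.8333, longitude 64.0000.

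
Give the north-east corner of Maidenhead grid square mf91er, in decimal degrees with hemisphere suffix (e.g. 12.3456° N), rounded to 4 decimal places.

Field M=12, F=5: +12·20° lon, +5·10° lat → SW at lon 60°, lat -40°.
Square 9, 1: +9·2° lon, +1·1° lat → SW at lon 78°, lat -39°.
Subsquare e=4, r=17: +4·0.0833333° lon, +17·0.0416667° lat → SW at lon 78.3333°, lat -38.2917°.
Cell spans 0.0833333° lon × 0.0416667° lat. NE corner is SW corner plus one full cell.
latitude 38.2500° S, longitude 78.4167° E.

38.2500° S, 78.4167° E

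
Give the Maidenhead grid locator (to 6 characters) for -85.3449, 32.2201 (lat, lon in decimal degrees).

Shift to the Maidenhead origin (180°W, 90°S): lon 212.2201, lat 4.6551.
Field: lon ⌊212.2201/20⌋ = 10 → K; lat ⌊4.6551/10⌋ = 0 → A.
Square: lon ⌊12.2201/2⌋ = 6; lat ⌊4.6551/1⌋ = 4.
Subsquare: lon ⌊0.2201/0.0833333⌋ = 2 → c; lat ⌊0.6551/0.0416667⌋ = 15 → p.

KA64cp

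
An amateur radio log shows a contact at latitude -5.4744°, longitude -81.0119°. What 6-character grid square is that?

Offset from 180°W / 90°S: lon 98.9881°, lat 84.5256°.
Field (20°×10°, letters A–R): 98.9881/20 → 4 → E, 84.5256/10 → 8 → I; chars EI.
Square (2°×1°, digits 0–9): 18.9881/2 → 9, 4.5256/1 → 4; chars 94.
Subsquare (5′×2.5′, letters a–x): 0.9881/0.0833333 → 11 → l, 0.5256/0.0416667 → 12 → m; chars lm.

EI94lm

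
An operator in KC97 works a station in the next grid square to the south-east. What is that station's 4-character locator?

LC06

Longitude square 9; +1 → 10, wraps to 0, carry into field.
Longitude field K = 10; +1 → 11 = L.
Latitude square 7; −1 → 6.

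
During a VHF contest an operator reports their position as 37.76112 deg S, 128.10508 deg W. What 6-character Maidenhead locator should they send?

CF52wf

Add 180° to longitude and 90° to latitude: 51.8949, 52.2389.
Field: lon ⌊51.8949/20⌋ = 2 → C; lat ⌊52.2389/10⌋ = 5 → F.
Square: lon ⌊11.8949/2⌋ = 5; lat ⌊2.2389/1⌋ = 2.
Subsquare: lon ⌊1.8949/0.0833333⌋ = 22 → w; lat ⌊0.2389/0.0416667⌋ = 5 → f.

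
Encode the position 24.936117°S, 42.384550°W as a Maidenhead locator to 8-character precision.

Offset from 180°W / 90°S: lon 137.61545°, lat 65.06388°.
Field: lon ⌊137.61545/20⌋ = 6 → G; lat ⌊65.06388/10⌋ = 6 → G.
Square: lon ⌊17.61545/2⌋ = 8; lat ⌊5.06388/1⌋ = 5.
Subsquare: lon ⌊1.61545/0.0833333⌋ = 19 → t; lat ⌊0.06388/0.0416667⌋ = 1 → b.
Extended square: lon ⌊0.03212/0.00833333⌋ = 3; lat ⌊0.02222/0.00416667⌋ = 5.

GG85tb35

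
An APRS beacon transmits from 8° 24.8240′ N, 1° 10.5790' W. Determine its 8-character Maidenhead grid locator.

IJ98jj89

Offset from 180°W / 90°S: lon 178.82368°, lat 98.41373°.
Field: lon ⌊178.82368/20⌋ = 8 → I; lat ⌊98.41373/10⌋ = 9 → J.
Square: lon ⌊18.82368/2⌋ = 9; lat ⌊8.41373/1⌋ = 8.
Subsquare: lon ⌊0.82368/0.0833333⌋ = 9 → j; lat ⌊0.41373/0.0416667⌋ = 9 → j.
Extended square: lon ⌊0.07368/0.00833333⌋ = 8; lat ⌊0.03873/0.00416667⌋ = 9.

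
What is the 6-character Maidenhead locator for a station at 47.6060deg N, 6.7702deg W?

IN67oo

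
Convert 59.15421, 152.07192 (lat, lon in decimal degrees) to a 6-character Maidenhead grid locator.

QO69ad

Offset from 180°W / 90°S: lon 332.0719°, lat 149.1542°.
Field (20°×10°, letters A–R): 332.0719/20 → 16 → Q, 149.1542/10 → 14 → O; chars QO.
Square (2°×1°, digits 0–9): 12.0719/2 → 6, 9.1542/1 → 9; chars 69.
Subsquare (5′×2.5′, letters a–x): 0.0719/0.0833333 → 0 → a, 0.1542/0.0416667 → 3 → d; chars ad.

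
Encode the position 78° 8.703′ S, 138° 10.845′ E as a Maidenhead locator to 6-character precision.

Offset from 180°W / 90°S: lon 318.1807°, lat 11.8550°.
Field: lon ⌊318.1807/20⌋ = 15 → P; lat ⌊11.8550/10⌋ = 1 → B.
Square: lon ⌊18.1807/2⌋ = 9; lat ⌊1.8550/1⌋ = 1.
Subsquare: lon ⌊0.1807/0.0833333⌋ = 2 → c; lat ⌊0.8550/0.0416667⌋ = 20 → u.

PB91cu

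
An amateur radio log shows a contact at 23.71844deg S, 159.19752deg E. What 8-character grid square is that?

QG96og37

Shift to the Maidenhead origin (180°W, 90°S): lon 339.19752, lat 66.28156.
Field (20°×10°, letters A–R): 339.19752/20 → 16 → Q, 66.28156/10 → 6 → G; chars QG.
Square (2°×1°, digits 0–9): 19.19752/2 → 9, 6.28156/1 → 6; chars 96.
Subsquare (5′×2.5′, letters a–x): 1.19752/0.0833333 → 14 → o, 0.28156/0.0416667 → 6 → g; chars og.
Extended square (30″×15″, digits 0–9): 0.03085/0.00833333 → 3, 0.03156/0.00416667 → 7; chars 37.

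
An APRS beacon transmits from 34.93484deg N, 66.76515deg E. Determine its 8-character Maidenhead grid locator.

MM34jw14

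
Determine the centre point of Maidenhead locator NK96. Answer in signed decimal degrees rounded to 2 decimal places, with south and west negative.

Field N=13, K=10: +13·20° lon, +10·10° lat → SW at lon 80°, lat 10°.
Square 9, 6: +9·2° lon, +6·1° lat → SW at lon 98°, lat 16°.
Cell spans 2° lon × 1° lat. Centre is SW corner plus half of each.
latitude 16.50, longitude 99.00.

16.50, 99.00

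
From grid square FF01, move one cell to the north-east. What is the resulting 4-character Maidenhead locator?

FF12

Longitude square 0; +1 → 1.
Latitude square 1; +1 → 2.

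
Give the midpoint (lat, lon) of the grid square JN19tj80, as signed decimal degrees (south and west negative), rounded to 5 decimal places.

49.37708, 3.65417

Field J=9, N=13: +9·20° lon, +13·10° lat → SW at lon 0°, lat 40°.
Square 1, 9: +1·2° lon, +9·1° lat → SW at lon 2°, lat 49°.
Subsquare t=19, j=9: +19·0.0833333° lon, +9·0.0416667° lat → SW at lon 3.58333°, lat 49.375°.
Extended square 8, 0: +8·0.00833333° lon, +0·0.00416667° lat → SW at lon 3.65°, lat 49.375°.
Cell spans 0.00833333° lon × 0.00416667° lat. Centre is SW corner plus half of each.
latitude 49.37708, longitude 3.65417.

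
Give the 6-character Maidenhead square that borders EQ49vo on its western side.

EQ49uo

Longitude subsquare v = 21; −1 → 20 = u.
The latitude characters are unchanged.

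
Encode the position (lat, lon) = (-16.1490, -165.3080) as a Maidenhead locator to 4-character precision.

AH73

Add 180° to longitude and 90° to latitude: 14.69, 73.85.
Field: 14.69/20 → 0 → A, 73.85/10 → 7 → H; chars AH.
Square: 14.69/2 → 7, 3.85/1 → 3; chars 73.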